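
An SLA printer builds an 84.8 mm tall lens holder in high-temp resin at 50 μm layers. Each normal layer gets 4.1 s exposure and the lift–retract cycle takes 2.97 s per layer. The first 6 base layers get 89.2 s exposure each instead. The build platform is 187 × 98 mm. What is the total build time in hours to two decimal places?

Layers = ⌈84.8/0.05⌉ = 1696.
Burn-in layers = 6 × (89.2 + 2.97), so 553.02 s.
Regular layers: 1690 × (4.1 + 2.97) → 11948.3 s.
Sum: 553.02 + 11948.3 = 12501.32 s → 3.47 hours.

3.47 hours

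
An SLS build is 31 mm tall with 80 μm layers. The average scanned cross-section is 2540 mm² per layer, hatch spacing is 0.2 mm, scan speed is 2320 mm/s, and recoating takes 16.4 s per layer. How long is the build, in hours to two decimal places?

Number of layers: 31 / 0.08 → 388 (rounded up).
Per-layer scan distance = 2540 / 0.2, so 12700 mm.
Laser time per layer = 12700 / 2320, so 5.4741 s.
Layer cycle: 5.4741 + 16.4 → 21.8741 s.
Build time = 388 × 21.8741 = 8487.1508 s = 2.36 hours.

2.36 hours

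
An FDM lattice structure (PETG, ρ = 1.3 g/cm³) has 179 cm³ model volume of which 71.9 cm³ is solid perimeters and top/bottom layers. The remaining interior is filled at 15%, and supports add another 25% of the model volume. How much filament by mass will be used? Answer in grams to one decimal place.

Volume inside the shell = 179 − 71.9, so 107.1 cm³.
Deposited infill: 0.15 × 107.1 → 16.065 cm³.
Support: 0.25 × 179 → 44.75 cm³.
Total printed volume = 71.9 + 16.065 + 44.75, so 132.715 cm³.
Mass = 132.715 × 1.3, so 172.5295 g.

172.5 g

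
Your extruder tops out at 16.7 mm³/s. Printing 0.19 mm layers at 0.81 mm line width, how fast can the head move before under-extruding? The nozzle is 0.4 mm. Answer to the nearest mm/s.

109 mm/s

Bead cross-section = 0.19 × 0.81, so 0.1539 mm².
Max speed = 16.7 / 0.1539 = 108.51 ≈ 109 mm/s.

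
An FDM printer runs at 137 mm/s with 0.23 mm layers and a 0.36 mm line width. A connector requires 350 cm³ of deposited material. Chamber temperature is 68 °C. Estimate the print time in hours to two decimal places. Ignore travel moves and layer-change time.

Line area: 0.23 × 0.36 → 0.0828 mm².
Path length: 350000 mm³ / 0.0828 mm² → 4227053.1 mm.
Print-move time = 4227053.1 / 137, so 30854.4 s.
That's 30854.4 s → 8.57 hours.

8.57 hours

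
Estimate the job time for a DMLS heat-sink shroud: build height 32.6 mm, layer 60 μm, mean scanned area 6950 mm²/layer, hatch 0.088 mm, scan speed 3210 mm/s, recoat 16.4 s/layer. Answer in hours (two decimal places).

Layers = ⌈32.6/0.06⌉ = 544.
Hatch length per layer: 6950 / 0.088 → 78977.3 mm.
Scan time per layer = 78977.3 / 3210 = 24.6035 s.
Per-layer time = 24.6035 + 16.4 = 41.0035 s.
544 layers × 41.0035 s/layer = 22305.904 s, i.e. 6.20 hours.

6.20 hours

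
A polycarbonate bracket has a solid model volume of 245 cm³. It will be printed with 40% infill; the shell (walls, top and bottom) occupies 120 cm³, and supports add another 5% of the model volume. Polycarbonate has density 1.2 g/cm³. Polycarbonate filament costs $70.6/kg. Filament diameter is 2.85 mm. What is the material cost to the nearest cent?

Volume inside the shell = 245 − 120 = 125 cm³.
Infill deposited = 0.40 × 125 = 50 cm³.
Support = 0.05 × 245 = 12.25 cm³.
Deposited volume: 120 + 50 + 12.25 → 182.25 cm³.
Mass: 182.25 × 1.2 → 218.7 g.
At $70.6/kg: 218.7/1000 × 70.6 = $15.44.

$15.44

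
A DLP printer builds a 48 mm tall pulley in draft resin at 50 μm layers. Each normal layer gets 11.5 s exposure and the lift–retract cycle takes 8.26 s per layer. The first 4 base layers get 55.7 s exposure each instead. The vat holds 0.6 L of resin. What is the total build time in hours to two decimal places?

Number of layers: 48 / 0.05 → 960 (rounded up).
Base layers = 4 × (55.7 + 8.26) = 255.84 s.
Remaining layers: 956 × (11.5 + 8.26) → 18890.56 s.
Sum: 255.84 + 18890.56 = 19146.4 s → 5.32 hours.

5.32 hours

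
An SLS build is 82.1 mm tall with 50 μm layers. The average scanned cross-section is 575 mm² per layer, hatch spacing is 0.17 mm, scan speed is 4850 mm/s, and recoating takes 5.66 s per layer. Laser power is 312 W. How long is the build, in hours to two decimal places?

2.90 hours

Layer count = ceil(82.1 / 0.05) = 1642.
Scan path per layer = 575 / 0.17 = 3382.4 mm.
Per-layer scan time = 3382.4 / 4850 = 0.6974 s.
Per-layer time: 0.6974 + 5.66 → 6.3574 s.
Build time = 1642 × 6.3574 = 10438.8508 s = 2.90 hours.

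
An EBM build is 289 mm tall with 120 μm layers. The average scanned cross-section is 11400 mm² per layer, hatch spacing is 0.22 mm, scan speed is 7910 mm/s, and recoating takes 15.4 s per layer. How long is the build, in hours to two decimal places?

14.69 hours

Layer count = ceil(289 / 0.12) = 2409.
Per-layer scan distance: 11400 / 0.22 → 51818.2 mm.
Per-layer scan time = 51818.2 / 7910, so 6.551 s.
Layer cycle = 6.551 + 15.4, so 21.951 s.
Total: 2409 × 21.951 s = 52879.959 s → 14.69 hours.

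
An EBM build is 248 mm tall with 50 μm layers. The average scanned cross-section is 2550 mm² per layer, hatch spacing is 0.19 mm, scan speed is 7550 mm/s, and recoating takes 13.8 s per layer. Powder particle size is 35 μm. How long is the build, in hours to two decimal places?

Number of layers: 248 / 0.05 → 4960 (rounded up).
Scan path per layer = 2550 / 0.19, so 13421.1 mm.
Scan time per layer = 13421.1 / 7550 = 1.7776 s.
Layer cycle: 1.7776 + 13.8 → 15.5776 s.
Build time = 4960 × 15.5776 = 77264.896 s = 21.46 hours.

21.46 hours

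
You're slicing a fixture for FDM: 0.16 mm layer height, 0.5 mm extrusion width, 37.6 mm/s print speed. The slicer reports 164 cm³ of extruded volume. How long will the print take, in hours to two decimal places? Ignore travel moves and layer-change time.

Bead cross-section = 0.16 × 0.5 = 0.08 mm².
Toolpath length = 164 cm³ / 0.08 mm² = 164000 / 0.08 = 2050000 mm.
Extrusion time = 2050000 / 37.6, so 54521.3 s.
Converting: 54521.3 s = 15.14 hours.

15.14 hours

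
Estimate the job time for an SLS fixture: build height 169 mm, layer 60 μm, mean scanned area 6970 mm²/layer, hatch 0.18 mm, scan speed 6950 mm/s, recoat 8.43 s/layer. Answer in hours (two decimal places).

10.96 hours

Layers = ⌈169/0.06⌉ = 2817.
Hatch length per layer = 6970 / 0.18 = 38722.2 mm.
Laser time per layer = 38722.2 / 6950, so 5.5715 s.
Layer cycle = 5.5715 + 8.43 = 14.0015 s.
Build time = 2817 × 14.0015 = 39442.2255 s = 10.96 hours.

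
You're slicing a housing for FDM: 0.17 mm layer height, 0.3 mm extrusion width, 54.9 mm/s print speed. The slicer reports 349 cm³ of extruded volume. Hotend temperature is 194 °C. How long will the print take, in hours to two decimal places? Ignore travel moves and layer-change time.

34.62 hours

Extrusion cross-section = 0.17 × 0.3 = 0.051 mm².
Total extruded path = 349000/0.051 = 6843137.3 mm.
Time extruding: 6843137.3 / 54.9 → 124647.3 s.
In the requested units: 124647.3 s = 34.62 hours.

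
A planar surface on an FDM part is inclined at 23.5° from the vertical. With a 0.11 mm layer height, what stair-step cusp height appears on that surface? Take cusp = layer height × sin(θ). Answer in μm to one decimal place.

43.9 μm

sin(23.5°) = 0.3987, so cusp = 0.11 × 0.3987 = 0.043857 mm → 43.9 μm.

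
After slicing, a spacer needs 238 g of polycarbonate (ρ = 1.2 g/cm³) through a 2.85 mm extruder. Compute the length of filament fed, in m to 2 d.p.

Volume = 238 g / 1.2 g·cm⁻³ = 198.3333 cm³ = 198333.3 mm³.
Cross-section of 2.85 mm filament: π·(2.85/2)² = 6.3794 mm².
L = V/A = 198333.3/6.3794 = 31089.65 mm → 31.09 m.

31.09 m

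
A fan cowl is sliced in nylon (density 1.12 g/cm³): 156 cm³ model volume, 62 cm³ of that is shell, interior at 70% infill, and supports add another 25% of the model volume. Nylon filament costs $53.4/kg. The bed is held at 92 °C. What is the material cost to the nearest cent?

Infill region = 156 − 62 = 94 cm³.
Deposited infill = 0.70 × 94, so 65.8 cm³.
Support: 0.25 × 156 → 39 cm³.
Total extruded: 62 + 65.8 + 39 → 166.8 cm³.
Mass = 166.8 × 1.12, so 186.816 g.
At $53.4/kg: 186.816/1000 × 53.4 = $9.98.

$9.98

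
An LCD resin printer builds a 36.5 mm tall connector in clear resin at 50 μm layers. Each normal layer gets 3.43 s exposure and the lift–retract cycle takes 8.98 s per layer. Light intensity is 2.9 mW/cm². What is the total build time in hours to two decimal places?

Layers = ⌈36.5/0.05⌉ = 730.
Per-layer time: 3.43 + 8.98 → 12.41 s.
Total = 730 × 12.41 = 9059.3 s = 2.52 hours.

2.52 hours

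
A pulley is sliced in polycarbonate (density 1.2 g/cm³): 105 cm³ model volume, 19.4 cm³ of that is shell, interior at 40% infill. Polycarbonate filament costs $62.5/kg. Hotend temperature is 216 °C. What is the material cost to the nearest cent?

Infill region = 105 − 19.4 = 85.6 cm³.
Infill volume = 0.40 × 85.6 = 34.24 cm³.
Total printed volume = 19.4 + 34.24, so 53.64 cm³.
Mass = 53.64 × 1.2, so 64.368 g.
Cost = 64.368 g / 1000 × $62.5/kg = $4.02.

$4.02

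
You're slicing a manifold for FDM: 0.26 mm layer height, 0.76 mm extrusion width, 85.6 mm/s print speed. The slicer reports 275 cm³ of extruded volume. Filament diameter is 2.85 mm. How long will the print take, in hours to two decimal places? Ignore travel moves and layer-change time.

Line area = 0.26 × 0.76, so 0.1976 mm².
Total extruded path = 275000/0.1976 = 1391700.4 mm.
Print-move time: 1391700.4 / 85.6 → 16258.2 s.
Converting: 16258.2 s = 4.52 hours.

4.52 hours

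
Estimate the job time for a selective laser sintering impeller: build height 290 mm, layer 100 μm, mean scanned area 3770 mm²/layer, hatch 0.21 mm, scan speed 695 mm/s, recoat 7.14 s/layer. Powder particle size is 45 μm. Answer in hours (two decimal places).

Number of layers: 290 / 0.1 → 2900 (rounded up).
Hatch length per layer = 3770 / 0.21 = 17952.4 mm.
Laser time per layer: 17952.4 / 695 → 25.8308 s.
Layer cycle = 25.8308 + 7.14, so 32.9708 s.
2900 layers × 32.9708 s/layer = 95615.32 s, i.e. 26.56 hours.

26.56 hours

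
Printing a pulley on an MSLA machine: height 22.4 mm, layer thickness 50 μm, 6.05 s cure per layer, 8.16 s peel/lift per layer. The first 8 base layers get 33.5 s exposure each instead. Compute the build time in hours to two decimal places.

1.83 hours

Layers = ⌈22.4/0.05⌉ = 448.
Bottom layers: 8 × (33.5 + 8.16) → 333.28 s.
Regular layers = 440 × (6.05 + 8.16), so 6252.4 s.
Total = 333.28 + 6252.4 = 6585.68 s = 1.83 hours.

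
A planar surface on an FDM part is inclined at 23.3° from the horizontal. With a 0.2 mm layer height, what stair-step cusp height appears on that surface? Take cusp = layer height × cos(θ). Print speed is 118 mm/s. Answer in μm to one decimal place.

h_c = t·cos θ = 0.2 × 0.9184 = 0.18368 mm (183.7 μm).

183.7 μm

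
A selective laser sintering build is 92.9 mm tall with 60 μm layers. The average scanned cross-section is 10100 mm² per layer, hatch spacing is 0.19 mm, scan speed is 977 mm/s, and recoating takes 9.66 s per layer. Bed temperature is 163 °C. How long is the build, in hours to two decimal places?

Number of layers: 92.9 / 0.06 → 1549 (rounded up).
Hatch length per layer: 10100 / 0.19 → 53157.9 mm.
Per-layer scan time: 53157.9 / 977 → 54.4093 s.
Per-layer time = 54.4093 + 9.66, so 64.0693 s.
Build time = 1549 × 64.0693 = 99243.3457 s = 27.57 hours.

27.57 hours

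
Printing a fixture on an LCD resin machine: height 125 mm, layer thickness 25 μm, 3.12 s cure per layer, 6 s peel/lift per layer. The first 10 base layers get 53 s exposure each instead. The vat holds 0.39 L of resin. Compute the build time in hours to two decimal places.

Number of layers: 125 / 0.025 → 5000 (rounded up).
Base layers: 10 × (53 + 6) → 590 s.
Regular layers = 4990 × (3.12 + 6), so 45508.8 s.
Sum: 590 + 45508.8 = 46098.8 s → 12.81 hours.

12.81 hours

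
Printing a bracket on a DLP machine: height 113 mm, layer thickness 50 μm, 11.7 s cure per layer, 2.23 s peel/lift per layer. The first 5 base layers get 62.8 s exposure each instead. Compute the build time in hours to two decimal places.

8.82 hours

Layers = ⌈113/0.05⌉ = 2260.
Burn-in layers: 5 × (62.8 + 2.23) → 325.15 s.
Regular layers = 2255 × (11.7 + 2.23), so 31412.15 s.
Sum: 325.15 + 31412.15 = 31737.3 s → 8.82 hours.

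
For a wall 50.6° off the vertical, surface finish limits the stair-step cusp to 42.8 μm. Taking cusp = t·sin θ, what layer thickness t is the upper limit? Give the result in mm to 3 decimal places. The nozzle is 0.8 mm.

0.055 mm

sin(50.6°) = 0.7727; t_max = 0.0428/0.7727 = 0.055 mm.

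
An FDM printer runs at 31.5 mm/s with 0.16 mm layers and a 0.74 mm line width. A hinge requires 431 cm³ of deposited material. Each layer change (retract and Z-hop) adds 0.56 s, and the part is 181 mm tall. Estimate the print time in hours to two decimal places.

Extrusion cross-section: 0.16 × 0.74 → 0.1184 mm².
Path length: 431000 mm³ / 0.1184 mm² → 3640202.7 mm.
Print-move time = 3640202.7 / 31.5, so 115562 s.
Layer count = ceil(181 / 0.16) = 1132.
Non-print overhead: 1132 × 0.56 → 633.92 s.
Altogether 115562 + 633.92 = 116195.92 s, i.e. 32.28 hours.

32.28 hours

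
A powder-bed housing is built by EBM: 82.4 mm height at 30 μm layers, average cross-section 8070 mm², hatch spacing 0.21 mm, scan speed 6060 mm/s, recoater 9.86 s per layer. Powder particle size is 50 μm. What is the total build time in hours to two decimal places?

12.36 hours

Layer count = ceil(82.4 / 0.03) = 2747.
Per-layer scan distance = 8070 / 0.21 = 38428.6 mm.
Scan time per layer: 38428.6 / 6060 → 6.3414 s.
Layer cycle = 6.3414 + 9.86, so 16.2014 s.
2747 layers × 16.2014 s/layer = 44505.2458 s, i.e. 12.36 hours.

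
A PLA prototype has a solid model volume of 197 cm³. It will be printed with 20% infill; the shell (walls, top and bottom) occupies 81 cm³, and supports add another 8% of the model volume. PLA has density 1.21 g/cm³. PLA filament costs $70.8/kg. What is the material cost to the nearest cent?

Interior volume = 197 − 81 = 116 cm³.
Infill volume = 0.20 × 116 = 23.2 cm³.
Support = 0.08 × 197 = 15.76 cm³.
Total printed volume = 81 + 23.2 + 15.76, so 119.96 cm³.
Mass = 119.96 × 1.21, so 145.1516 g.
At $70.8/kg: 145.1516/1000 × 70.8 = $10.28.

$10.28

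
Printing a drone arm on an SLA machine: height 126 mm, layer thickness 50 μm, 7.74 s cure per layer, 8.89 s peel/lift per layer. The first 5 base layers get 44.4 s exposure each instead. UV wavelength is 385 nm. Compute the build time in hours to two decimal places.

Number of layers: 126 / 0.05 → 2520 (rounded up).
Burn-in layers = 5 × (44.4 + 8.89) = 266.45 s.
Regular layers = 2515 × (7.74 + 8.89), so 41824.45 s.
Total = 266.45 + 41824.45 = 42090.9 s = 11.69 hours.

11.69 hours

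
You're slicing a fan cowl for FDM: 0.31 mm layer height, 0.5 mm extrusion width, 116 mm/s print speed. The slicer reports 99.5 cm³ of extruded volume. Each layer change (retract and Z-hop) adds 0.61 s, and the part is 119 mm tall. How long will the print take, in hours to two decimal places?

1.60 hours

Extrusion cross-section = 0.31 × 0.5, so 0.155 mm².
Path length: 99500 mm³ / 0.155 mm² → 641935.5 mm.
Extrusion time = 641935.5 / 116 = 5533.9 s.
Number of layers: 119 / 0.31 → 384 (rounded up).
Z-hop total: 384 × 0.61 → 234.24 s.
Total = 5533.9 + 234.24 = 5768.14 s = 1.60 hours.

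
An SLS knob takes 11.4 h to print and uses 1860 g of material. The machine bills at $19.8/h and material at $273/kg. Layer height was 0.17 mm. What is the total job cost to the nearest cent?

Machine-time cost: 19.8 × 11.4 → $225.72.
Material cost = 273 × 1860/1000 = $507.78.
Job cost: 225.72 + 507.78 = $733.50.

$733.50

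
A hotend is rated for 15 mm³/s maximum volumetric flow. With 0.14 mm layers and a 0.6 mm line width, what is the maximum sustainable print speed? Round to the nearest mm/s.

179 mm/s

Bead cross-section = 0.14 × 0.6, so 0.084 mm².
v_max = Q/A = 15/0.084 = 178.57 mm/s → 179 mm/s.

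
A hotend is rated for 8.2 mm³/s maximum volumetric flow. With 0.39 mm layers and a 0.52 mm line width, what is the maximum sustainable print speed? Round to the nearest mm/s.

Bead cross-section = 0.39 × 0.52, so 0.2028 mm².
v_max = Q/A = 8.2/0.2028 = 40.43 mm/s → 40 mm/s.

40 mm/s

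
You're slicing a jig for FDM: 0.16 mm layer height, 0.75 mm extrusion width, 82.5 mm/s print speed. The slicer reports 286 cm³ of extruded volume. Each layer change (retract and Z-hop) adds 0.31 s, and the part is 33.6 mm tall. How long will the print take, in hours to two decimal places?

Line area: 0.16 × 0.75 → 0.12 mm².
Path length: 286000 mm³ / 0.12 mm² → 2383333.3 mm.
Extrusion time: 2383333.3 / 82.5 → 28888.9 s.
Number of layers: 33.6 / 0.16 → 210 (rounded up).
Layer-change overhead = 210 × 0.31, so 65.1 s.
Total = 28888.9 + 65.1 = 28954 s = 8.04 hours.

8.04 hours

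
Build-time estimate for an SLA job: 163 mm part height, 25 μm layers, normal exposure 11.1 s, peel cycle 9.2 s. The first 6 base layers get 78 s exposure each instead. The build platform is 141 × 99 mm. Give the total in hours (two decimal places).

36.88 hours

Number of layers: 163 / 0.025 → 6520 (rounded up).
Base layers = 6 × (78 + 9.2), so 523.2 s.
Regular layers: 6514 × (11.1 + 9.2) → 132234.2 s.
Total = 523.2 + 132234.2 = 132757.4 s = 36.88 hours.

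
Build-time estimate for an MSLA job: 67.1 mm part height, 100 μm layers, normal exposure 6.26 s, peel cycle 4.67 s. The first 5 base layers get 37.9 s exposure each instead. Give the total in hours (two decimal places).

Layers = ⌈67.1/0.1⌉ = 671.
Burn-in layers = 5 × (37.9 + 4.67), so 212.85 s.
Normal layers = 666 × (6.26 + 4.67), so 7279.38 s.
Total = 212.85 + 7279.38 = 7492.23 s = 2.08 hours.

2.08 hours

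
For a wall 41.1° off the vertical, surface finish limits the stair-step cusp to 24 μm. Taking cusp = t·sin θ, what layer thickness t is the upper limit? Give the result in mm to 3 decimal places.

sin(41.1°) = 0.6574; t_max = 0.024/0.6574 = 0.037 mm.

0.037 mm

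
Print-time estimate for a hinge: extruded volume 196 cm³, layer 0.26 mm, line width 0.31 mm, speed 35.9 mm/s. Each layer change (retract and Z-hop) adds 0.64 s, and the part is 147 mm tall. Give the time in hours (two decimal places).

Line area: 0.26 × 0.31 → 0.0806 mm².
Toolpath length = 196 cm³ / 0.0806 mm² = 196000 / 0.0806 = 2431761.8 mm.
Extrusion time = 2431761.8 / 35.9 = 67737.1 s.
Layers = ⌈147/0.26⌉ = 566.
Layer-change overhead = 566 × 0.64 = 362.24 s.
Total = 67737.1 + 362.24 = 68099.34 s = 18.92 hours.

18.92 hours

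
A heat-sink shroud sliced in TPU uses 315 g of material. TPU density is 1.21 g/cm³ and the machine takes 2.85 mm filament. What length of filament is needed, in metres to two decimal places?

Volume = 315 g / 1.21 g·cm⁻³ = 260.3306 cm³ = 260330.6 mm³.
Cross-section of 2.85 mm filament: π·(2.85/2)² = 6.3794 mm².
L = V/A = 260330.6/6.3794 = 40808.01 mm → 40.81 m.

40.81 m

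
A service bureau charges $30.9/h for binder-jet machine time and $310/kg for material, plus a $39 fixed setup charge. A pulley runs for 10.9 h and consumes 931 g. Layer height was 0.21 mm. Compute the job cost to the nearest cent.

Time charge = 30.9 × 10.9, so $336.81.
Feedstock cost: 310 × 931/1000 → $288.61.
Adding setup: 336.81 + 288.61 + 39 → $664.42.

$664.42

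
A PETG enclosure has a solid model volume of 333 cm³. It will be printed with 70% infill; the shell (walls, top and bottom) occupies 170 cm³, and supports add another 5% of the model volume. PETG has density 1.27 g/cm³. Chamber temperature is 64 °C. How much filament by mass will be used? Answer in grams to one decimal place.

382.0 g

Interior volume: 333 − 170 → 163 cm³.
Infill deposited: 0.70 × 163 → 114.1 cm³.
Support: 0.05 × 333 → 16.65 cm³.
Total extruded = 170 + 114.1 + 16.65 = 300.75 cm³.
Mass = 300.75 × 1.27, so 381.9525 g.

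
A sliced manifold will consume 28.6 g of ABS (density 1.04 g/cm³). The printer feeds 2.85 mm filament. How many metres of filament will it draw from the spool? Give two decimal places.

Volume = 28.6 g / 1.04 g·cm⁻³ = 27.5 cm³ = 27500 mm³.
Filament cross-section = π × (2.85/2)² = 6.3794 mm².
L = V/A = 27500/6.3794 = 4310.75 mm → 4.31 m.

4.31 m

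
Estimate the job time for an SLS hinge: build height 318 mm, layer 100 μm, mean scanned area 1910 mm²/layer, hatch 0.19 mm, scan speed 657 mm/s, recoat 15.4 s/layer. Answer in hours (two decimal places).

27.12 hours

Number of layers: 318 / 0.1 → 3180 (rounded up).
Per-layer scan distance = 1910 / 0.19 = 10052.6 mm.
Per-layer scan time = 10052.6 / 657, so 15.3008 s.
Per-layer time = 15.3008 + 15.4, so 30.7008 s.
Build time = 3180 × 30.7008 = 97628.544 s = 27.12 hours.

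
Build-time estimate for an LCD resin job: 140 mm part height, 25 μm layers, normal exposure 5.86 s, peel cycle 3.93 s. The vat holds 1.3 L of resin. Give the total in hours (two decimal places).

Number of layers: 140 / 0.025 → 5600 (rounded up).
Per-layer time = 5.86 + 3.93, so 9.79 s.
Total = 5600 × 9.79 = 54824 s = 15.23 hours.

15.23 hours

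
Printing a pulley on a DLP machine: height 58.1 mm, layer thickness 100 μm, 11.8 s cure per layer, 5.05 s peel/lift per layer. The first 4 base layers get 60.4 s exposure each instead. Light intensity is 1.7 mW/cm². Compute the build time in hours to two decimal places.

Layer count = ceil(58.1 / 0.1) = 581.
Base layers = 4 × (60.4 + 5.05) = 261.8 s.
Remaining layers = 577 × (11.8 + 5.05) = 9722.45 s.
Sum: 261.8 + 9722.45 = 9984.25 s → 2.77 hours.

2.77 hours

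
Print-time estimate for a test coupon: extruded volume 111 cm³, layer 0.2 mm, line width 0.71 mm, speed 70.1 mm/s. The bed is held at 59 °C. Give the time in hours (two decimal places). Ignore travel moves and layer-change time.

3.10 hours

Bead cross-section = 0.2 × 0.71 = 0.142 mm².
Path length: 111000 mm³ / 0.142 mm² → 781690.1 mm.
Print-move time: 781690.1 / 70.1 → 11151.1 s.
In the requested units: 11151.1 s = 3.10 hours.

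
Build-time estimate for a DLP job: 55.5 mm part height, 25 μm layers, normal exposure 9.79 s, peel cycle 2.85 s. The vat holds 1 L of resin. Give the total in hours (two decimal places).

7.79 hours

Number of layers: 55.5 / 0.025 → 2220 (rounded up).
Cycle time = 9.79 + 2.85, so 12.64 s.
Build time: 2220 × 12.64 s = 28060.8 s, i.e. 7.79 hours.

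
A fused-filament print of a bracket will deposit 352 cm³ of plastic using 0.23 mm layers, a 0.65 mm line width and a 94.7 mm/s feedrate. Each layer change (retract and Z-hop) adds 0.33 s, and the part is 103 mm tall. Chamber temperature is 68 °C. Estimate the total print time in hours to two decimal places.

6.95 hours

Bead cross-section = 0.23 × 0.65, so 0.1495 mm².
Toolpath length = 352 cm³ / 0.1495 mm² = 352000 / 0.1495 = 2354515.1 mm.
Time extruding: 2354515.1 / 94.7 → 24862.9 s.
Layer count = ceil(103 / 0.23) = 448.
Non-print overhead = 448 × 0.33, so 147.84 s.
Total = 24862.9 + 147.84 = 25010.74 s = 6.95 hours.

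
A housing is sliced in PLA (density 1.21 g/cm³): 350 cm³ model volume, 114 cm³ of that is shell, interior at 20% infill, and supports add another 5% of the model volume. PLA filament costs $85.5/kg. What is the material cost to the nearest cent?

$18.49

Volume inside the shell = 350 − 114, so 236 cm³.
Deposited infill: 0.20 × 236 → 47.2 cm³.
Support = 0.05 × 350, so 17.5 cm³.
Total printed volume = 114 + 47.2 + 17.5, so 178.7 cm³.
Mass = 178.7 × 1.21, so 216.227 g.
At $85.5/kg: 216.227/1000 × 85.5 = $18.49.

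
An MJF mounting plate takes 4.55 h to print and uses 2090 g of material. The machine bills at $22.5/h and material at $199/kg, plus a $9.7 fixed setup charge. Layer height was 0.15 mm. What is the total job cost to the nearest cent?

Machine cost: 22.5 × 4.55 → $102.375.
Feedstock cost = 199 × 2090/1000 = $415.91.
Total = 102.375 + 415.91 + 9.7 = 527.985 ≈ $527.99.

$527.99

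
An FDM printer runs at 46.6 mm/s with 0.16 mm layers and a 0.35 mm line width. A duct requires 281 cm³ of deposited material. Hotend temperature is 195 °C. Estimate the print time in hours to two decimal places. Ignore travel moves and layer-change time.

29.91 hours

Bead cross-section = 0.16 × 0.35, so 0.056 mm².
Path length: 281000 mm³ / 0.056 mm² → 5017857.1 mm.
Time extruding = 5017857.1 / 46.6 = 107679.3 s.
In the requested units: 107679.3 s = 29.91 hours.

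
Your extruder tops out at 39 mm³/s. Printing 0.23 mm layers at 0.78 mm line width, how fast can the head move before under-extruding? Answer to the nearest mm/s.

217 mm/s

Bead cross-section: 0.23 × 0.78 → 0.1794 mm².
v_max = Q/A = 39/0.1794 = 217.39 mm/s → 217 mm/s.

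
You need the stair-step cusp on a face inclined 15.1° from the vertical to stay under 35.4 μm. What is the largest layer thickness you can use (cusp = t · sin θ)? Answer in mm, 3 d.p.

0.136 mm

Layer height = cusp / sin(15.1°) = 0.0354 / 0.2605 = 0.136 mm.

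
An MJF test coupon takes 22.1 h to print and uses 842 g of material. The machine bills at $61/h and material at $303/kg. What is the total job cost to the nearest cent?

Machine cost = 61 × 22.1 = $1348.10.
Material cost: 303 × 842/1000 → $255.126.
Job cost: 1348.10 + 255.126 = 1603.226 ≈ $1603.23.

$1603.23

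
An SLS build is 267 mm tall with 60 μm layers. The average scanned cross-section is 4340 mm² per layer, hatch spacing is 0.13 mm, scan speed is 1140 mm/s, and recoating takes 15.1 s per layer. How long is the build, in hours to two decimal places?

54.86 hours

Number of layers: 267 / 0.06 → 4450 (rounded up).
Scan path per layer = 4340 / 0.13 = 33384.6 mm.
Laser time per layer: 33384.6 / 1140 → 29.2847 s.
Layer cycle = 29.2847 + 15.1, so 44.3847 s.
4450 layers × 44.3847 s/layer = 197511.915 s, i.e. 54.86 hours.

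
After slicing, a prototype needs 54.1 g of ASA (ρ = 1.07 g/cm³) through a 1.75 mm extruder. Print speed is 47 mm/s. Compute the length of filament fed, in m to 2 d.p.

Volume = 54.1 g / 1.07 g·cm⁻³ = 50.5607 cm³ = 50560.7 mm³.
A = π r² = π × 0.875² = 2.4053 mm².
Length = 50560.7 / 2.4053 = 21020.54 mm = 21.02 m.

21.02 m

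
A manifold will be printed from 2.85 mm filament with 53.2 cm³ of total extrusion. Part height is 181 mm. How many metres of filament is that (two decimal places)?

8.34 m

Cross-section of 2.85 mm filament: π·(2.85/2)² = 6.3794 mm².
L = 53200 mm³ / 6.3794 mm² = 8339.34 mm, i.e. 8.34 m.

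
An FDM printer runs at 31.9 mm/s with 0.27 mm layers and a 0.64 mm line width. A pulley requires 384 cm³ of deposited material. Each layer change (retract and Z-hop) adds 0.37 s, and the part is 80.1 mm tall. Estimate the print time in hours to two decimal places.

19.38 hours

Extrusion cross-section = 0.27 × 0.64, so 0.1728 mm².
Total extruded path = 384000/0.1728 = 2222222.2 mm.
Extrusion time = 2222222.2 / 31.9 = 69662.1 s.
Number of layers: 80.1 / 0.27 → 297 (rounded up).
Layer-change overhead = 297 × 0.37, so 109.89 s.
Altogether 69662.1 + 109.89 = 69771.99 s, i.e. 19.38 hours.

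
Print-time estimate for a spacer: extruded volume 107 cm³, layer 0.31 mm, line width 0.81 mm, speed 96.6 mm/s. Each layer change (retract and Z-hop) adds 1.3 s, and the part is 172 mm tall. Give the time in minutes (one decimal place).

Bead cross-section: 0.31 × 0.81 → 0.2511 mm².
Total extruded path = 107000/0.2511 = 426125 mm.
Time extruding = 426125 / 96.6, so 4411.2 s.
Layer count = ceil(172 / 0.31) = 555.
Layer-change overhead = 555 × 1.3, so 721.5 s.
Total = 4411.2 + 721.5 = 5132.7 s = 85.5 minutes.

85.5 minutes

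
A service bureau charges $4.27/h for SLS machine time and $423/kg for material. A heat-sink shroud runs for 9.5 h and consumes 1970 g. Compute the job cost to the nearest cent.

$873.88

Machine cost = 4.27 × 9.5, so $40.565.
Material cost: 423 × 1970/1000 → $833.31.
Job cost: 40.565 + 833.31 = 873.875 ≈ $873.88.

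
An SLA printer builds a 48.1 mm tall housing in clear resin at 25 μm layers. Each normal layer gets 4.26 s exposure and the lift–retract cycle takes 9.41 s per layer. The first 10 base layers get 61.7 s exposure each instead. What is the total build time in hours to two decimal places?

Number of layers: 48.1 / 0.025 → 1924 (rounded up).
Bottom layers = 10 × (61.7 + 9.41), so 711.1 s.
Remaining layers = 1914 × (4.26 + 9.41), so 26164.38 s.
Sum: 711.1 + 26164.38 = 26875.48 s → 7.47 hours.

7.47 hours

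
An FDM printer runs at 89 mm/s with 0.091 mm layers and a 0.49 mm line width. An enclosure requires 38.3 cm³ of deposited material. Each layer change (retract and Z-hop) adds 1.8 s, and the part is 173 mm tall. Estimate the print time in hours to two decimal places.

Line area = 0.091 × 0.49 = 0.04459 mm².
Toolpath length = 38.3 cm³ / 0.04459 mm² = 38300 / 0.04459 = 858937 mm.
Extrusion time: 858937 / 89 → 9651 s.
Layers = ⌈173/0.091⌉ = 1902.
Z-hop total: 1902 × 1.8 → 3423.6 s.
Total = 9651 + 3423.6 = 13074.6 s = 3.63 hours.

3.63 hours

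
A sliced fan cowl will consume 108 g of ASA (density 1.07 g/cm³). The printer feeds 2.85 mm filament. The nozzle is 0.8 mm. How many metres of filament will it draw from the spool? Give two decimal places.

15.82 m

Volume = 108 g / 1.07 g·cm⁻³ = 100.9346 cm³ = 100934.6 mm³.
A = π r² = π × 1.425² = 6.3794 mm².
L = V/A = 100934.6/6.3794 = 15821.96 mm → 15.82 m.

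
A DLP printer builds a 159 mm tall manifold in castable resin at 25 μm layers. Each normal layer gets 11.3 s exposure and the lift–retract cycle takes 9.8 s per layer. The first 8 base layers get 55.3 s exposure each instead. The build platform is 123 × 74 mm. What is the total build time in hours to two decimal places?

Layer count = ceil(159 / 0.025) = 6360.
Bottom layers = 8 × (55.3 + 9.8), so 520.8 s.
Remaining layers: 6352 × (11.3 + 9.8) → 134027.2 s.
Sum: 520.8 + 134027.2 = 134548 s → 37.37 hours.

37.37 hours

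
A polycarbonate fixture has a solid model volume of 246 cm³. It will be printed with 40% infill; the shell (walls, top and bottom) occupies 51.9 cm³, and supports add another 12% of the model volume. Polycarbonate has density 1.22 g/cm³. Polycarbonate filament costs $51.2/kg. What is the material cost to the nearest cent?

$9.94

Interior volume: 246 − 51.9 → 194.1 cm³.
Infill volume = 0.40 × 194.1 = 77.64 cm³.
Support: 0.12 × 246 → 29.52 cm³.
Total extruded: 51.9 + 77.64 + 29.52 → 159.06 cm³.
Mass: 159.06 × 1.22 → 194.0532 g.
At $51.2/kg: 194.0532/1000 × 51.2 = $9.94.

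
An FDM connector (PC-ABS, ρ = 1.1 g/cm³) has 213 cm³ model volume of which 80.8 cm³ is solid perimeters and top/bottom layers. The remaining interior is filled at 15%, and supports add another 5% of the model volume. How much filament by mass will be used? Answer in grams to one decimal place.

122.4 g

Interior volume: 213 − 80.8 → 132.2 cm³.
Infill volume: 0.15 × 132.2 → 19.83 cm³.
Support: 0.05 × 213 → 10.65 cm³.
Deposited volume = 80.8 + 19.83 + 10.65, so 111.28 cm³.
Mass = 111.28 × 1.1 = 122.408 g.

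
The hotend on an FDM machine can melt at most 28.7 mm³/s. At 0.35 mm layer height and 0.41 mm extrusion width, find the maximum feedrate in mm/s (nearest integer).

200 mm/s

Extrusion cross-section = 0.35 × 0.41, so 0.1435 mm².
Max speed = 28.7 / 0.1435 = 200.00 ≈ 200 mm/s.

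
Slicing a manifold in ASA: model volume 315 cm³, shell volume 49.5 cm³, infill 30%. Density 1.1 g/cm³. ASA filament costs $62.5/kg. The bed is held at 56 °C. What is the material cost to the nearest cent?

Infill region = 315 − 49.5, so 265.5 cm³.
Infill volume = 0.30 × 265.5, so 79.65 cm³.
Total printed volume: 49.5 + 79.65 → 129.15 cm³.
Mass = 129.15 × 1.1 = 142.065 g.
Cost = 142.065 g / 1000 × $62.5/kg = $8.88.

$8.88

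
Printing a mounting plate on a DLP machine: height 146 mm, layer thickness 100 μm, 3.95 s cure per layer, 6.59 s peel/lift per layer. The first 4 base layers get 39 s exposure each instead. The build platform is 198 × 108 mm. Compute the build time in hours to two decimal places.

4.31 hours

Layer count = ceil(146 / 0.1) = 1460.
Base layers = 4 × (39 + 6.59) = 182.36 s.
Regular layers = 1456 × (3.95 + 6.59), so 15346.24 s.
Total = 182.36 + 15346.24 = 15528.6 s = 4.31 hours.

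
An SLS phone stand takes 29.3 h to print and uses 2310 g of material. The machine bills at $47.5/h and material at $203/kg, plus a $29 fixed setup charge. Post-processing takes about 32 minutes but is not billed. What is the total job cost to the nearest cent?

$1889.68

Machine-time cost = 47.5 × 29.3 = $1391.75.
Feedstock cost: 203 × 2310/1000 → $468.93.
Total = 1391.75 + 468.93 + 29 = $1889.68.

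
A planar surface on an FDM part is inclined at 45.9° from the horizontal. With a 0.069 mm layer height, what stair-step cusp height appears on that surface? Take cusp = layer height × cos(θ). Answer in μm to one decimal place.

48.0 μm

cos(45.9°) = 0.6959, so cusp = 0.069 × 0.6959 = 0.048017 mm → 48.0 μm.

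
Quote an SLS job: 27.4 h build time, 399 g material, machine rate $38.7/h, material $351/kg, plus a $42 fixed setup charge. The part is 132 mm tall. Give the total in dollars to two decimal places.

Time charge = 38.7 × 27.4, so $1060.38.
Material cost = 351 × 399/1000 = $140.049.
Adding setup: 1060.38 + 140.049 + 42 → 1242.429 ≈ $1242.43.

$1242.43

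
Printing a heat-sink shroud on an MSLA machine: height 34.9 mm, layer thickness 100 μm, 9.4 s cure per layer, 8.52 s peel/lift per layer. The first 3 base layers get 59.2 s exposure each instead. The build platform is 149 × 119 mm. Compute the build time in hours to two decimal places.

1.78 hours

Number of layers: 34.9 / 0.1 → 349 (rounded up).
Bottom layers = 3 × (59.2 + 8.52), so 203.16 s.
Remaining layers: 346 × (9.4 + 8.52) → 6200.32 s.
Sum: 203.16 + 6200.32 = 6403.48 s → 1.78 hours.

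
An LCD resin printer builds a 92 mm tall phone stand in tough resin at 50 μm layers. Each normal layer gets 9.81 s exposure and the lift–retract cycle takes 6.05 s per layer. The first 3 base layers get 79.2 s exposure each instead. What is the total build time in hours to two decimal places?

Number of layers: 92 / 0.05 → 1840 (rounded up).
Burn-in layers = 3 × (79.2 + 6.05) = 255.75 s.
Remaining layers = 1837 × (9.81 + 6.05) = 29134.82 s.
Sum: 255.75 + 29134.82 = 29390.57 s → 8.16 hours.

8.16 hours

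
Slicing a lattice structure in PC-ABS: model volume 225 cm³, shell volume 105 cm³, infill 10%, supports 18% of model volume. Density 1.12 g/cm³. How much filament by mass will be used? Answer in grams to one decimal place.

176.4 g

Volume inside the shell = 225 − 105, so 120 cm³.
Infill deposited = 0.10 × 120 = 12 cm³.
Support = 0.18 × 225, so 40.5 cm³.
Deposited volume: 105 + 12 + 40.5 → 157.5 cm³.
Mass = 157.5 × 1.12, so 176.4 g.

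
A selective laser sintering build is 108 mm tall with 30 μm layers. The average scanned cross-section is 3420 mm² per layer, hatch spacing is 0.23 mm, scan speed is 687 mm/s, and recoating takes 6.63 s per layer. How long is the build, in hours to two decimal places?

28.27 hours

Layers = ⌈108/0.03⌉ = 3600.
Per-layer scan distance = 3420 / 0.23 = 14869.6 mm.
Scan time per layer = 14869.6 / 687, so 21.6443 s.
Per-layer time: 21.6443 + 6.63 → 28.2743 s.
Total: 3600 × 28.2743 s = 101787.48 s → 28.27 hours.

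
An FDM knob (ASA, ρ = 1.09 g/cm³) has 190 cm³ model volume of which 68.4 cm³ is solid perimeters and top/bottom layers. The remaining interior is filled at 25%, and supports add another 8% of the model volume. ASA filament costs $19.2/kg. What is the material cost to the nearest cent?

Volume inside the shell: 190 − 68.4 → 121.6 cm³.
Infill volume = 0.25 × 121.6 = 30.4 cm³.
Support = 0.08 × 190, so 15.2 cm³.
Total printed volume = 68.4 + 30.4 + 15.2, so 114 cm³.
Mass: 114 × 1.09 → 124.26 g.
Cost = 124.26 g / 1000 × $19.2/kg = $2.39.

$2.39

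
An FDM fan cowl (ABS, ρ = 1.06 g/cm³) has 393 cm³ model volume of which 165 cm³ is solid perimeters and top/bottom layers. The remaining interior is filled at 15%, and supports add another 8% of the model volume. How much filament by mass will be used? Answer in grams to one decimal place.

244.5 g

Interior volume = 393 − 165 = 228 cm³.
Infill volume: 0.15 × 228 → 34.2 cm³.
Support: 0.08 × 393 → 31.44 cm³.
Total printed volume = 165 + 34.2 + 31.44 = 230.64 cm³.
Mass = 230.64 × 1.06 = 244.4784 g.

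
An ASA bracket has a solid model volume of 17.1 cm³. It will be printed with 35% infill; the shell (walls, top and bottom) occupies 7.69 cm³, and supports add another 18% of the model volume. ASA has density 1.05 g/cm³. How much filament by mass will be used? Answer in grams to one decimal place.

Infill region: 17.1 − 7.69 → 9.41 cm³.
Infill volume = 0.35 × 9.41, so 3.2935 cm³.
Support: 0.18 × 17.1 → 3.078 cm³.
Deposited volume = 7.69 + 3.2935 + 3.078, so 14.0615 cm³.
Mass: 14.0615 × 1.05 → 14.764575 g.

14.8 g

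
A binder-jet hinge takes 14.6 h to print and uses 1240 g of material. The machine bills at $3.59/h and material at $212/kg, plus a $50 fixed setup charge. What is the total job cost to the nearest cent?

$365.29

Machine cost = 3.59 × 14.6, so $52.414.
Material charge = 212 × 1240/1000 = $262.88.
Adding setup: 52.414 + 262.88 + 50 → 365.294 ≈ $365.29.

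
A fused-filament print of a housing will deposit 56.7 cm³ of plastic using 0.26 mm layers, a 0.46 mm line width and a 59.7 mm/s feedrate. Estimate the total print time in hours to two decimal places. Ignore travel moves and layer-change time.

2.21 hours

Line area = 0.26 × 0.46, so 0.1196 mm².
Total extruded path = 56700/0.1196 = 474080.3 mm.
Time extruding = 474080.3 / 59.7, so 7941 s.
Converting: 7941 s = 2.21 hours.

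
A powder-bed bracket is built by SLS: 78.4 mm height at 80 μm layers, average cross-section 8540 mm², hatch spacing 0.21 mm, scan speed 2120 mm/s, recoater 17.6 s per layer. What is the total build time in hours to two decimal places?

10.01 hours

Number of layers: 78.4 / 0.08 → 980 (rounded up).
Hatch length per layer = 8540 / 0.21 = 40666.7 mm.
Per-layer scan time: 40666.7 / 2120 → 19.1824 s.
Per-layer time = 19.1824 + 17.6 = 36.7824 s.
980 layers × 36.7824 s/layer = 36046.752 s, i.e. 10.01 hours.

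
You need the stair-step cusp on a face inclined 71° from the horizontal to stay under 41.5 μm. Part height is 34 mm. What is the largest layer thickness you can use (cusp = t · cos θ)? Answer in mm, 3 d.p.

cos(71°) = 0.3256; t_max = 0.0415/0.3256 = 0.127 mm.

0.127 mm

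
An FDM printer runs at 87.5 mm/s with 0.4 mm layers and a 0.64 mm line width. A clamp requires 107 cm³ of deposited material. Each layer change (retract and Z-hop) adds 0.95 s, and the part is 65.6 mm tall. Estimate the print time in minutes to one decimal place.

82.2 minutes

Line area: 0.4 × 0.64 → 0.256 mm².
Toolpath length = 107 cm³ / 0.256 mm² = 107000 / 0.256 = 417968.8 mm.
Time extruding = 417968.8 / 87.5, so 4776.8 s.
Layer count = ceil(65.6 / 0.4) = 164.
Z-hop total: 164 × 0.95 → 155.8 s.
Altogether 4776.8 + 155.8 = 4932.6 s, i.e. 82.2 minutes.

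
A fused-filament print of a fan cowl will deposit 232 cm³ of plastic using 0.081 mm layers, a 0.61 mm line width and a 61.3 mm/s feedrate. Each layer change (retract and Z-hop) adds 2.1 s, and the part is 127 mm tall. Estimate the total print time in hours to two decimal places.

22.19 hours

Extrusion cross-section = 0.081 × 0.61, so 0.04941 mm².
Total extruded path = 232000/0.04941 = 4695405.8 mm.
Time extruding = 4695405.8 / 61.3 = 76597.2 s.
Layers = ⌈127/0.081⌉ = 1568.
Layer-change overhead = 1568 × 2.1 = 3292.8 s.
Total = 76597.2 + 3292.8 = 79890 s = 22.19 hours.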